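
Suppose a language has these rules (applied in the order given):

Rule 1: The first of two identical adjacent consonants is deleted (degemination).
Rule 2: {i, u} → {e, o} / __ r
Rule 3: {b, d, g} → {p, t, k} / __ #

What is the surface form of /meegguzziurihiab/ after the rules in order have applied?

Rule 1 (degemination): /gg/ is a geminate; the first /g/ deletes. /zz/ is a geminate; the first /z/ deletes. /meegguzziurihiab/ → meeguziurihiab.
Rule 2 (pre-rhotic lowering): /u/ is a high vowel immediately before /r/, so it lowers to [o]. /meeguziurihiab/ → meeguziorihiab.
Rule 3 (final devoicing): /b/ is a voiced stop in word-final position, so it devoices to [p]. /meeguziorihiab/ → meeguziorihiap.

meeguziorihiap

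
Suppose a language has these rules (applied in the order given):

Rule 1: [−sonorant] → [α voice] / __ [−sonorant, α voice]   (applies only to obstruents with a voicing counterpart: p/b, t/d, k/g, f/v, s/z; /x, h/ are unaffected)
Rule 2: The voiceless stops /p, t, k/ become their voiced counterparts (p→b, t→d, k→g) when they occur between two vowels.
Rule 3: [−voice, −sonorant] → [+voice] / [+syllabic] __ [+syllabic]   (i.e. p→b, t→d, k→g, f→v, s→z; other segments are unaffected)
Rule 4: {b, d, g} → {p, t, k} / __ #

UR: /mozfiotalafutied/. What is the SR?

Rule 1 (regressive voicing assimilation): /z/ precedes the voiceless obstruent /f/, so it devoices to [s] by assimilation. /mozfiotalafutied/ → mosfiotalafutied.
Rule 2 (intervocalic voicing): /t/ is a voiceless stop between vowels /o/ and /a/, so it voices to [d]. /t/ is a voiceless stop between vowels /u/ and /i/, so it voices to [d]. /mosfiotalafutied/ → mosfiodalafudied.
Rule 3 (intervocalic voicing): /f/ is a voiceless obstruent between vowels /a/ and /u/, so it voices to [v]. /mosfiodalafudied/ → mosfiodalavudied.
Rule 4 (final devoicing): /d/ is a voiced stop in word-final position, so it devoices to [t]. /mosfiodalavudied/ → mosfiodalavudiet.

mosfiodalavudiet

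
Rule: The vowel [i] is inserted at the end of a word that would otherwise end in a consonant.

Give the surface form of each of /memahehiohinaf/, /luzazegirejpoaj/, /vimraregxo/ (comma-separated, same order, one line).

memahehiohinafi, luzazegirejpoaji, vimraregxo

/memahehiohinaf/: the form ends in the consonant /f/, so [i] is inserted word-finally. → [memahehiohinafi].
/luzazegirejpoaj/: the form ends in the consonant /j/, so [i] is inserted word-finally. → [luzazegirejpoaji].
/vimraregxo/: the rule's environment is not met; surfaces unchanged as [vimraregxo].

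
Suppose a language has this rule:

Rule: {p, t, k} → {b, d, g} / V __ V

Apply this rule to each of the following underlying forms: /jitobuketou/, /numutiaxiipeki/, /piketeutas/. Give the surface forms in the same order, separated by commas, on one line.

/jitobuketou/: /t/ is a voiceless stop between vowels /i/ and /o/, so it voices to [d]. /k/ is a voiceless stop between vowels /u/ and /e/, so it voices to [g]. /t/ is a voiceless stop between vowels /e/ and /o/, so it voices to [d]. → [jidobugedou].
/numutiaxiipeki/: /t/ is a voiceless stop between vowels /u/ and /i/, so it voices to [d]. /p/ is a voiceless stop between vowels /i/ and /e/, so it voices to [b]. /k/ is a voiceless stop between vowels /e/ and /i/, so it voices to [g]. → [numudiaxiibegi].
/piketeutas/: /k/ is a voiceless stop between vowels /i/ and /e/, so it voices to [g]. /t/ is a voiceless stop between vowels /e/ and /e/, so it voices to [d]. /t/ is a voiceless stop between vowels /u/ and /a/, so it voices to [d]. → [pigedeudas].

jidobugedou, numudiaxiibegi, pigedeudas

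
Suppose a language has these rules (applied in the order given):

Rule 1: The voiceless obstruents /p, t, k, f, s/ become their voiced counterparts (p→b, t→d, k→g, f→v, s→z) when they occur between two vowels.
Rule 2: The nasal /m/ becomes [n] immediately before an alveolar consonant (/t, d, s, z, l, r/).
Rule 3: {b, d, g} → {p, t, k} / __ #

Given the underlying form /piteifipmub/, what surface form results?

Rule 1 (intervocalic voicing): /t/ is a voiceless obstruent between vowels /i/ and /e/, so it voices to [d]. /f/ is a voiceless obstruent between vowels /i/ and /i/, so it voices to [v]. /piteifipmub/ → pideivipmub.
Rule 2 (nasal place assimilation): no segment meets the environment; /pideivipmub/ is unchanged.
Rule 3 (final devoicing): /b/ is a voiced stop in word-final position, so it devoices to [p]. /pideivipmub/ → pideivipmup.

pideivipmup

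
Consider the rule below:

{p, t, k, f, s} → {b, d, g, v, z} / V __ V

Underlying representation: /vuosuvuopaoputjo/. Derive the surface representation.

Scanning /vuosuvuopaoputjo/: /s/ is a voiceless obstruent between vowels /o/ and /u/, so it voices to [z]; /p/ is a voiceless obstruent between vowels /o/ and /a/, so it voices to [b]; /p/ is a voiceless obstruent between vowels /o/ and /u/, so it voices to [b]; /t/ at position 14 is not in the conditioning environment.
Result: [vuozuvuobaobutjo].

vuozuvuobaobutjo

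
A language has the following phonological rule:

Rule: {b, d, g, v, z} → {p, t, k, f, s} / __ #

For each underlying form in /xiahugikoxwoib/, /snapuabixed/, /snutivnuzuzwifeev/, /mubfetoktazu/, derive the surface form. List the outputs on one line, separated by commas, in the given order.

xiahugikoxwoip, snapuabixet, snutivnuzuzwifeef, mubfetoktazu

/xiahugikoxwoib/: /b/ is a voiced obstruent in word-final position, so it devoices to [p]. → [xiahugikoxwoip].
/snapuabixed/: /d/ is a voiced obstruent in word-final position, so it devoices to [t]. → [snapuabixet].
/snutivnuzuzwifeev/: /v/ is a voiced obstruent in word-final position, so it devoices to [f]. → [snutivnuzuzwifeef].
/mubfetoktazu/: the rule's environment is not met; surfaces unchanged as [mubfetoktazu].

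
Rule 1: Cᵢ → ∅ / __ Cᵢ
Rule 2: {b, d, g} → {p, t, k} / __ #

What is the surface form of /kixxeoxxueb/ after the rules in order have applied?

kixeoxuep

Rule 1 (degemination): /xx/ is a geminate; the first /x/ deletes. /xx/ is a geminate; the first /x/ deletes. /kixxeoxxueb/ → kixeoxueb.
Rule 2 (final devoicing): /b/ is a voiced stop in word-final position, so it devoices to [p]. /kixeoxueb/ → kixeoxuep.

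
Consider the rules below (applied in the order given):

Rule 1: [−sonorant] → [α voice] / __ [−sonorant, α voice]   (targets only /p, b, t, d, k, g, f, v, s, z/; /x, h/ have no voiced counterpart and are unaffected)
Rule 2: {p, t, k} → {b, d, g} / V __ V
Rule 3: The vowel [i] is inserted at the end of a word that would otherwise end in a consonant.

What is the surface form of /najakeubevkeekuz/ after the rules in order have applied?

najageubefkeeguzi

Rule 1 (regressive voicing assimilation): /v/ precedes the voiceless obstruent /k/, so it devoices to [f] by assimilation. /najakeubevkeekuz/ → najakeubefkeekuz.
Rule 2 (intervocalic voicing): /k/ is a voiceless stop between vowels /a/ and /e/, so it voices to [g]. /k/ is a voiceless stop between vowels /e/ and /u/, so it voices to [g]. /najakeubefkeekuz/ → najageubefkeeguz.
Rule 3 (final i-epenthesis): the form ends in the consonant /z/, so [i] is inserted word-finally. /najageubefkeeguz/ → najageubefkeeguzi.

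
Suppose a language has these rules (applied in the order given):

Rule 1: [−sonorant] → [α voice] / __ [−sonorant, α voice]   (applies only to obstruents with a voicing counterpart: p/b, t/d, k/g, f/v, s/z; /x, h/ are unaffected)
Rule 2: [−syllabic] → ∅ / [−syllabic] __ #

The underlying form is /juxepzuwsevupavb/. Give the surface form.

Rule 1 (regressive voicing assimilation): /p/ precedes the voiced obstruent /z/, so it voices to [b] by assimilation. /juxepzuwsevupavb/ → juxebzuwsevupavb.
Rule 2 (final cluster simplification): /b/ is the second consonant of a word-final cluster /vb/, so it deletes. /juxebzuwsevupavb/ → juxebzuwsevupav.

juxebzuwsevupav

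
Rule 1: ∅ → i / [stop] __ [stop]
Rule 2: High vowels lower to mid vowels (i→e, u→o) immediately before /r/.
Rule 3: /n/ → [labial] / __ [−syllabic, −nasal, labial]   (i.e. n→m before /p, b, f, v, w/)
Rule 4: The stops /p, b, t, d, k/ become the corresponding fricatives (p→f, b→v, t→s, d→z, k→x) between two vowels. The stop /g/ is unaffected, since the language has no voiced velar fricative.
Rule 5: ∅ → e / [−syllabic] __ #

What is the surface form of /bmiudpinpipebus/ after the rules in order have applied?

bmiuzifimpifevuse

Rule 1 (stop-cluster i-epenthesis): /d/ and /p/ form a stop–stop cluster, so [i] is inserted between them. /bmiudpinpipebus/ → bmiudipinpipebus.
Rule 2 (pre-rhotic lowering): no segment meets the environment; /bmiudipinpipebus/ is unchanged.
Rule 3 (nasal place assimilation): /n/ precedes the labial consonant /p/, so it assimilates in place to [m]. /bmiudipinpipebus/ → bmiudipimpipebus.
Rule 4 (intervocalic spirantization): /d/ is a stop between vowels /u/ and /i/, so it spirantizes to the fricative [z]. /p/ is a stop between vowels /i/ and /i/, so it spirantizes to the fricative [f]. /p/ is a stop between vowels /i/ and /e/, so it spirantizes to the fricative [f]. /b/ is a stop between vowels /e/ and /u/, so it spirantizes to the fricative [v]. /bmiudipimpipebus/ → bmiuzifimpifevus.
Rule 5 (final e-epenthesis): the form ends in the consonant /s/, so [e] is inserted word-finally. /bmiuzifimpifevus/ → bmiuzifimpifevuse.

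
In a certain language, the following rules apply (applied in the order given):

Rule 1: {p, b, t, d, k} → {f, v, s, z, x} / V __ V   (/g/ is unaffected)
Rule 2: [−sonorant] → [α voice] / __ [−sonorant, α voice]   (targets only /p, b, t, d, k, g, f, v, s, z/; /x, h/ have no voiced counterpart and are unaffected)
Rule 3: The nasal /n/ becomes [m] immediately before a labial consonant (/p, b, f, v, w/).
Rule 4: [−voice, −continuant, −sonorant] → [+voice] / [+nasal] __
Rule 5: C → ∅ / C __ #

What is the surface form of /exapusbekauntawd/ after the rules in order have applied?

exafuzbexaundaw

Rule 1 (intervocalic spirantization): /p/ is a stop between vowels /a/ and /u/, so it spirantizes to the fricative [f]. /k/ is a stop between vowels /e/ and /a/, so it spirantizes to the fricative [x]. /exapusbekauntawd/ → exafusbexauntawd.
Rule 2 (regressive voicing assimilation): /s/ precedes the voiced obstruent /b/, so it voices to [z] by assimilation. /exafusbexauntawd/ → exafuzbexauntawd.
Rule 3 (nasal place assimilation): no segment meets the environment; /exafuzbexauntawd/ is unchanged.
Rule 4 (post-nasal voicing): /t/ is a voiceless stop immediately after the nasal /n/, so it voices to [d]. /exafuzbexauntawd/ → exafuzbexaundawd.
Rule 5 (final cluster simplification): /d/ is the second consonant of a word-final cluster /wd/, so it deletes. /exafuzbexaundawd/ → exafuzbexaundaw.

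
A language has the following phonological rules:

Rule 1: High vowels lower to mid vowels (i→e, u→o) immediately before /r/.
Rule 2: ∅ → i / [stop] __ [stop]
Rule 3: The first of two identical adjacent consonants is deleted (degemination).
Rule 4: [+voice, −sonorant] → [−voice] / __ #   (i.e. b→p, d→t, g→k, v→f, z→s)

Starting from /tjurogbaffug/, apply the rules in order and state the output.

tjorogibafuk

Rule 1 (pre-rhotic lowering): /u/ is a high vowel immediately before /r/, so it lowers to [o]. /tjurogbaffug/ → tjorogbaffug.
Rule 2 (stop-cluster i-epenthesis): /g/ and /b/ form a stop–stop cluster, so [i] is inserted between them. /tjorogbaffug/ → tjorogibaffug.
Rule 3 (degemination): /ff/ is a geminate; the first /f/ deletes. /tjorogibaffug/ → tjorogibafug.
Rule 4 (final devoicing): /g/ is a voiced obstruent in word-final position, so it devoices to [k]. /tjorogibafug/ → tjorogibafuk.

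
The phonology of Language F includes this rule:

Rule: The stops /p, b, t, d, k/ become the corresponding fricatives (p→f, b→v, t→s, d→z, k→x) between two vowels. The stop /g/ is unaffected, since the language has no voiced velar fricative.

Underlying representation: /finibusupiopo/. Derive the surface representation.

finivusufiofo

/b/ is a stop between vowels /i/ and /u/, so it spirantizes to the fricative [v].
/p/ is a stop between vowels /u/ and /i/, so it spirantizes to the fricative [f].
/p/ is a stop between vowels /o/ and /o/, so it spirantizes to the fricative [f].
Surface form: [finivusufiofo].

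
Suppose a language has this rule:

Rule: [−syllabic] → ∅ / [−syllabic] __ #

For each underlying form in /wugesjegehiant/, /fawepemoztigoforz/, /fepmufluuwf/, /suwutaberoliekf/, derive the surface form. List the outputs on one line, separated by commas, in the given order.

wugesjegehian, fawepemoztigofor, fepmufluuw, suwutaberoliek

/wugesjegehiant/: /t/ is the second consonant of a word-final cluster /nt/, so it deletes. → [wugesjegehian].
/fawepemoztigoforz/: /z/ is the second consonant of a word-final cluster /rz/, so it deletes. → [fawepemoztigofor].
/fepmufluuwf/: /f/ is the second consonant of a word-final cluster /wf/, so it deletes. → [fepmufluuw].
/suwutaberoliekf/: /f/ is the second consonant of a word-final cluster /kf/, so it deletes. → [suwutaberoliek].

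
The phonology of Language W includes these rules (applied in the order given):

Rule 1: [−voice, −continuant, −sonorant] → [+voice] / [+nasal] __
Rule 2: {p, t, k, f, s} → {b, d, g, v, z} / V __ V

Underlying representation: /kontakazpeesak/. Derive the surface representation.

Rule 1 (post-nasal voicing): /t/ is a voiceless stop immediately after the nasal /n/, so it voices to [d]. /kontakazpeesak/ → kondakazpeesak.
Rule 2 (intervocalic voicing): /k/ is a voiceless obstruent between vowels /a/ and /a/, so it voices to [g]. /s/ is a voiceless obstruent between vowels /e/ and /a/, so it voices to [z]. /kondakazpeesak/ → kondagazpeezak.

kondagazpeezak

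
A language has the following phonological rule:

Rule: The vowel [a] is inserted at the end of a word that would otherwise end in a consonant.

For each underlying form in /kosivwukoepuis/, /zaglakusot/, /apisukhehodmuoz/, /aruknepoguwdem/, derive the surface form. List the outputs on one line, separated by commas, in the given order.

/kosivwukoepuis/: the form ends in the consonant /s/, so [a] is inserted word-finally. → [kosivwukoepuisa].
/zaglakusot/: the form ends in the consonant /t/, so [a] is inserted word-finally. → [zaglakusota].
/apisukhehodmuoz/: the form ends in the consonant /z/, so [a] is inserted word-finally. → [apisukhehodmuoza].
/aruknepoguwdem/: the form ends in the consonant /m/, so [a] is inserted word-finally. → [aruknepoguwdema].

kosivwukoepuisa, zaglakusota, apisukhehodmuoza, aruknepoguwdema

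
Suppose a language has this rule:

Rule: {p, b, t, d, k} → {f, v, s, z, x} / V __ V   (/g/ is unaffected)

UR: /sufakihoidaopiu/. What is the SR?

sufaxihoizaofiu

/k/ is a stop between vowels /a/ and /i/, so it spirantizes to the fricative [x].
/d/ is a stop between vowels /i/ and /a/, so it spirantizes to the fricative [z].
/p/ is a stop between vowels /o/ and /i/, so it spirantizes to the fricative [f].
Surface form: [sufaxihoizaofiu].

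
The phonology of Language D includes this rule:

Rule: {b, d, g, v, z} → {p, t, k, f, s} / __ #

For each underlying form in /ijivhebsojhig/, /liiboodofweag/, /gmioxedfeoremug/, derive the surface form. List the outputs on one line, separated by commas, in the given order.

ijivhebsojhik, liiboodofweak, gmioxedfeoremuk

/ijivhebsojhig/: /g/ is a voiced obstruent in word-final position, so it devoices to [k]. → [ijivhebsojhik].
/liiboodofweag/: /g/ is a voiced obstruent in word-final position, so it devoices to [k]. → [liiboodofweak].
/gmioxedfeoremug/: /g/ is a voiced obstruent in word-final position, so it devoices to [k]. → [gmioxedfeoremuk].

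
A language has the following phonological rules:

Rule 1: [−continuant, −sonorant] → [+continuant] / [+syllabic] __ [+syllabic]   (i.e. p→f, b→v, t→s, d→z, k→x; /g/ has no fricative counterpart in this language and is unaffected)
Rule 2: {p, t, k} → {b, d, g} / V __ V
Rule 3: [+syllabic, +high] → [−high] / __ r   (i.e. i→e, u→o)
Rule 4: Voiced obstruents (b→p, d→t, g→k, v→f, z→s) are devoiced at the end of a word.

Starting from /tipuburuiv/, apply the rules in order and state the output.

tifuvoruif

Rule 1 (intervocalic spirantization): /p/ is a stop between vowels /i/ and /u/, so it spirantizes to the fricative [f]. /b/ is a stop between vowels /u/ and /u/, so it spirantizes to the fricative [v]. /tipuburuiv/ → tifuvuruiv.
Rule 2 (intervocalic voicing): no segment meets the environment; /tifuvuruiv/ is unchanged.
Rule 3 (pre-rhotic lowering): /u/ is a high vowel immediately before /r/, so it lowers to [o]. /tifuvuruiv/ → tifuvoruiv.
Rule 4 (final devoicing): /v/ is a voiced obstruent in word-final position, so it devoices to [f]. /tifuvoruiv/ → tifuvoruif.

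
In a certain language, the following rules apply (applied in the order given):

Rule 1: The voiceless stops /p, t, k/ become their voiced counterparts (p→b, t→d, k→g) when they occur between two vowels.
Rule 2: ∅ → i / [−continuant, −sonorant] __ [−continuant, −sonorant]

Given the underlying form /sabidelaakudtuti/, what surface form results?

sabidelaaguditudi

Rule 1 (intervocalic voicing): /k/ is a voiceless stop between vowels /a/ and /u/, so it voices to [g]. /t/ is a voiceless stop between vowels /u/ and /i/, so it voices to [d]. /sabidelaakudtuti/ → sabidelaagudtudi.
Rule 2 (stop-cluster i-epenthesis): /d/ and /t/ form a stop–stop cluster, so [i] is inserted between them. /sabidelaagudtudi/ → sabidelaaguditudi.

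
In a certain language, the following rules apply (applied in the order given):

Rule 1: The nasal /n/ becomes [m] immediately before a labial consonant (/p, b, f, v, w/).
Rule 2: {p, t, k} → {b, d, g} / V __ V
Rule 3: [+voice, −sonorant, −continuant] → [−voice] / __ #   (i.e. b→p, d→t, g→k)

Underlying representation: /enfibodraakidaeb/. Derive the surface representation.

Rule 1 (nasal place assimilation): /n/ precedes the labial consonant /f/, so it assimilates in place to [m]. /enfibodraakidaeb/ → emfibodraakidaeb.
Rule 2 (intervocalic voicing): /k/ is a voiceless stop between vowels /a/ and /i/, so it voices to [g]. /emfibodraakidaeb/ → emfibodraagidaeb.
Rule 3 (final devoicing): /b/ is a voiced stop in word-final position, so it devoices to [p]. /emfibodraagidaeb/ → emfibodraagidaep.

emfibodraagidaep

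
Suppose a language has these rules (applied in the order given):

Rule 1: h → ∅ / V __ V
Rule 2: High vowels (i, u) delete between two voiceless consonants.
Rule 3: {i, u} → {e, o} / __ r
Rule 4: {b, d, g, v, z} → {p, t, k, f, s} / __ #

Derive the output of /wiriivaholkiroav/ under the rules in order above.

weriivaolkeroaf

Rule 1 (intervocalic h-deletion): /h/ occurs between vowels /a/ and /o/, so it deletes. /wiriivaholkiroav/ → wiriivaolkiroav.
Rule 2 (high vowel syncope): no segment meets the environment; /wiriivaolkiroav/ is unchanged.
Rule 3 (pre-rhotic lowering): /i/ is a high vowel immediately before /r/, so it lowers to [e]. /i/ is a high vowel immediately before /r/, so it lowers to [e]. /wiriivaolkiroav/ → weriivaolkeroav.
Rule 4 (final devoicing): /v/ is a voiced obstruent in word-final position, so it devoices to [f]. /weriivaolkeroav/ → weriivaolkeroaf.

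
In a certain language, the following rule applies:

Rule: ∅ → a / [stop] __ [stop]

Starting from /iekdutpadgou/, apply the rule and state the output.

iekadutapadagou

/k/ and /d/ form a stop–stop cluster, so [a] is inserted between them.
/t/ and /p/ form a stop–stop cluster, so [a] is inserted between them.
/d/ and /g/ form a stop–stop cluster, so [a] is inserted between them.
Surface form: [iekadutapadagou].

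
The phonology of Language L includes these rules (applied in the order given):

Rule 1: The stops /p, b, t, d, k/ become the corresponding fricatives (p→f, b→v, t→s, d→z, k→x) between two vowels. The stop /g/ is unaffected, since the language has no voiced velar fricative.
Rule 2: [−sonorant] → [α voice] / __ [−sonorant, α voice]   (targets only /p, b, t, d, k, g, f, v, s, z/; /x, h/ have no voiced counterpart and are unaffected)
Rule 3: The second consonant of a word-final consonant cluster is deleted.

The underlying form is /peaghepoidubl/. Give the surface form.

peakhefoizub

Rule 1 (intervocalic spirantization): /p/ is a stop between vowels /e/ and /o/, so it spirantizes to the fricative [f]. /d/ is a stop between vowels /i/ and /u/, so it spirantizes to the fricative [z]. /peaghepoidubl/ → peaghefoizubl.
Rule 2 (regressive voicing assimilation): /g/ precedes the voiceless obstruent /h/, so it devoices to [k] by assimilation. /peaghefoizubl/ → peakhefoizubl.
Rule 3 (final cluster simplification): /l/ is the second consonant of a word-final cluster /bl/, so it deletes. /peakhefoizubl/ → peakhefoizub.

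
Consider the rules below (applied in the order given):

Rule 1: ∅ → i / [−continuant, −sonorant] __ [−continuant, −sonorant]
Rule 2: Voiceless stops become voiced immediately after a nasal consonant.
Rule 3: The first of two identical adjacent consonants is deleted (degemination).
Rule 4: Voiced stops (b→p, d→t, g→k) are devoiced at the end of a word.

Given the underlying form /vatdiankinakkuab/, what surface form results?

Rule 1 (stop-cluster i-epenthesis): /t/ and /d/ form a stop–stop cluster, so [i] is inserted between them. /k/ and /k/ form a stop–stop cluster, so [i] is inserted between them. /vatdiankinakkuab/ → vatidiankinakikuab.
Rule 2 (post-nasal voicing): /k/ is a voiceless stop immediately after the nasal /n/, so it voices to [g]. /vatidiankinakikuab/ → vatidianginakikuab.
Rule 3 (degemination): no segment meets the environment; /vatidianginakikuab/ is unchanged.
Rule 4 (final devoicing): /b/ is a voiced stop in word-final position, so it devoices to [p]. /vatidianginakikuab/ → vatidianginakikuap.

vatidianginakikuap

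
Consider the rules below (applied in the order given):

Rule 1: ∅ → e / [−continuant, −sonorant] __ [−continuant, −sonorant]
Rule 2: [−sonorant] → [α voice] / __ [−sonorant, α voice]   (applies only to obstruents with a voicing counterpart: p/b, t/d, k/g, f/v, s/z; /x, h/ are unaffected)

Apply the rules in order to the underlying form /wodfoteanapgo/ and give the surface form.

Rule 1 (stop-cluster e-epenthesis): /p/ and /g/ form a stop–stop cluster, so [e] is inserted between them. /wodfoteanapgo/ → wodfoteanapego.
Rule 2 (regressive voicing assimilation): /d/ precedes the voiceless obstruent /f/, so it devoices to [t] by assimilation. /wodfoteanapego/ → wotfoteanapego.

wotfoteanapego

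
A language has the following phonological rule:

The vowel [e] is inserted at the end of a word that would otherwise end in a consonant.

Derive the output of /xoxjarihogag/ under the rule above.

xoxjarihogage

the form ends in the consonant /g/, so [e] is inserted word-finally.
Surface form: [xoxjarihogage].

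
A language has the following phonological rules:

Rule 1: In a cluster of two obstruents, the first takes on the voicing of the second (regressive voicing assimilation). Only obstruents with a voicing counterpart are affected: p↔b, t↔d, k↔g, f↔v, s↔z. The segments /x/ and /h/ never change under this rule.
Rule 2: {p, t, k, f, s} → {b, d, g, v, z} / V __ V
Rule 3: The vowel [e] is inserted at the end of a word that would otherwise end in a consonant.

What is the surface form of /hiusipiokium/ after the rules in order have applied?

Rule 1 (regressive voicing assimilation): no segment meets the environment; /hiusipiokium/ is unchanged.
Rule 2 (intervocalic voicing): /s/ is a voiceless obstruent between vowels /u/ and /i/, so it voices to [z]. /p/ is a voiceless obstruent between vowels /i/ and /i/, so it voices to [b]. /k/ is a voiceless obstruent between vowels /o/ and /i/, so it voices to [g]. /hiusipiokium/ → hiuzibiogium.
Rule 3 (final e-epenthesis): the form ends in the consonant /m/, so [e] is inserted word-finally. /hiuzibiogium/ → hiuzibiogiume.

hiuzibiogiume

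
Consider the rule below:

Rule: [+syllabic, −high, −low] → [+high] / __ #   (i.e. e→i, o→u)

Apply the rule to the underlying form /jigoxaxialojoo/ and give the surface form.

/o/ is a mid vowel in word-final position, so it raises to [u].
Surface form: [jigoxaxialojou].

jigoxaxialojou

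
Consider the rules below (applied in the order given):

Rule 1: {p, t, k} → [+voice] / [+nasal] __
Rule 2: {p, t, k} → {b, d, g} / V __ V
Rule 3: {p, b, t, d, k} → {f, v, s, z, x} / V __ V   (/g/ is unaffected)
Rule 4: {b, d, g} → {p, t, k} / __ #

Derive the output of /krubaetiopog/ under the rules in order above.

kruvaeziovok

Rule 1 (post-nasal voicing): no segment meets the environment; /krubaetiopog/ is unchanged.
Rule 2 (intervocalic voicing): /t/ is a voiceless stop between vowels /e/ and /i/, so it voices to [d]. /p/ is a voiceless stop between vowels /o/ and /o/, so it voices to [b]. /krubaetiopog/ → krubaediobog.
Rule 3 (intervocalic spirantization): /b/ is a stop between vowels /u/ and /a/, so it spirantizes to the fricative [v]. /d/ is a stop between vowels /e/ and /i/, so it spirantizes to the fricative [z]. /b/ is a stop between vowels /o/ and /o/, so it spirantizes to the fricative [v]. /krubaediobog/ → kruvaeziovog.
Rule 4 (final devoicing): /g/ is a voiced stop in word-final position, so it devoices to [k]. /kruvaeziovog/ → kruvaeziovok.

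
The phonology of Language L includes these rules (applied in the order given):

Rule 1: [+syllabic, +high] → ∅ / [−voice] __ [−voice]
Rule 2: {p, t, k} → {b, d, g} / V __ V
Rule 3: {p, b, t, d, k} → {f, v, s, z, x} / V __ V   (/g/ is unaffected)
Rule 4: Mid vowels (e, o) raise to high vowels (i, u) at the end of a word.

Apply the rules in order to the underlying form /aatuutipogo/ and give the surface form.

aazuutpogu

Rule 1 (high vowel syncope): /i/ is a high vowel flanked by voiceless consonants /t/ and /p/, so it deletes. /aatuutipogo/ → aatuutpogo.
Rule 2 (intervocalic voicing): /t/ is a voiceless stop between vowels /a/ and /u/, so it voices to [d]. /aatuutpogo/ → aaduutpogo.
Rule 3 (intervocalic spirantization): /d/ is a stop between vowels /a/ and /u/, so it spirantizes to the fricative [z]. /aaduutpogo/ → aazuutpogo.
Rule 4 (final vowel raising): /o/ is a mid vowel in word-final position, so it raises to [u]. /aazuutpogo/ → aazuutpogu.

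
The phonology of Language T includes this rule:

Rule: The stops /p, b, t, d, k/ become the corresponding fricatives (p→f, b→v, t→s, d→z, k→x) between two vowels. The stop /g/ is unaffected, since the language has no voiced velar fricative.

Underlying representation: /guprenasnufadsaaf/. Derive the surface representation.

No segment of /guprenasnufadsaaf/ meets the structural description of the rule, so the form surfaces unchanged.

guprenasnufadsaaf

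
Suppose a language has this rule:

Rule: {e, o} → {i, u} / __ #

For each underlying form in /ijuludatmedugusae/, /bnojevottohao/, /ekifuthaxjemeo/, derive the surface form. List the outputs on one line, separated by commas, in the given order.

ijuludatmedugusai, bnojevottohau, ekifuthaxjemeu

/ijuludatmedugusae/: /e/ is a mid vowel in word-final position, so it raises to [i]. → [ijuludatmedugusai].
/bnojevottohao/: /o/ is a mid vowel in word-final position, so it raises to [u]. → [bnojevottohau].
/ekifuthaxjemeo/: /o/ is a mid vowel in word-final position, so it raises to [u]. → [ekifuthaxjemeu].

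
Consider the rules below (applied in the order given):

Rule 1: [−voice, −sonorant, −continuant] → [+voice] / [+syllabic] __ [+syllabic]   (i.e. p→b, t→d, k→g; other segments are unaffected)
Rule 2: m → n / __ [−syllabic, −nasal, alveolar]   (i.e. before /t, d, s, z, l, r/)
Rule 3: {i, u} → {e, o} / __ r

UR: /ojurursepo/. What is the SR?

Rule 1 (intervocalic voicing): /p/ is a voiceless stop between vowels /e/ and /o/, so it voices to [b]. /ojurursepo/ → ojurursebo.
Rule 2 (nasal place assimilation): no segment meets the environment; /ojurursebo/ is unchanged.
Rule 3 (pre-rhotic lowering): /u/ is a high vowel immediately before /r/, so it lowers to [o]. /u/ is a high vowel immediately before /r/, so it lowers to [o]. /ojurursebo/ → ojororsebo.

ojororsebo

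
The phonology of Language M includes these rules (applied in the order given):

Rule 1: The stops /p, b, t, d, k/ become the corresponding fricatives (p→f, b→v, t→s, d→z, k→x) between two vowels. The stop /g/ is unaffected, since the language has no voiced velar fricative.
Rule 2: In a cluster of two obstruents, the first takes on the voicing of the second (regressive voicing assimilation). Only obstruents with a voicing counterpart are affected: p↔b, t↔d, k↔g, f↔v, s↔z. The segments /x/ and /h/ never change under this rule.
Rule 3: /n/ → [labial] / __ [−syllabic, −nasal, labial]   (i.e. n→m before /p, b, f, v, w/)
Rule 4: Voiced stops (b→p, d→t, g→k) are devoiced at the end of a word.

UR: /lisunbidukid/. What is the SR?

Rule 1 (intervocalic spirantization): /d/ is a stop between vowels /i/ and /u/, so it spirantizes to the fricative [z]. /k/ is a stop between vowels /u/ and /i/, so it spirantizes to the fricative [x]. /lisunbidukid/ → lisunbizuxid.
Rule 2 (regressive voicing assimilation): no segment meets the environment; /lisunbizuxid/ is unchanged.
Rule 3 (nasal place assimilation): /n/ precedes the labial consonant /b/, so it assimilates in place to [m]. /lisunbizuxid/ → lisumbizuxid.
Rule 4 (final devoicing): /d/ is a voiced stop in word-final position, so it devoices to [t]. /lisumbizuxid/ → lisumbizuxit.

lisumbizuxit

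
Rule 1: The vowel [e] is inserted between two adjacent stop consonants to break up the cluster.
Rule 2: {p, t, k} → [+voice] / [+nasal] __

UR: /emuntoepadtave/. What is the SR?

Rule 1 (stop-cluster e-epenthesis): /d/ and /t/ form a stop–stop cluster, so [e] is inserted between them. /emuntoepadtave/ → emuntoepadetave.
Rule 2 (post-nasal voicing): /t/ is a voiceless stop immediately after the nasal /n/, so it voices to [d]. /emuntoepadetave/ → emundoepadetave.

emundoepadetave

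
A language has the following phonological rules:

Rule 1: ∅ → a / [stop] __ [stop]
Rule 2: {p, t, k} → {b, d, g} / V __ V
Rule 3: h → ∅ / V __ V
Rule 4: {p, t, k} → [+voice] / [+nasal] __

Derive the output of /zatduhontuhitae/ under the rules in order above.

Rule 1 (stop-cluster a-epenthesis): /t/ and /d/ form a stop–stop cluster, so [a] is inserted between them. /zatduhontuhitae/ → zataduhontuhitae.
Rule 2 (intervocalic voicing): /t/ is a voiceless stop between vowels /a/ and /a/, so it voices to [d]. /t/ is a voiceless stop between vowels /i/ and /a/, so it voices to [d]. /zataduhontuhitae/ → zadaduhontuhidae.
Rule 3 (intervocalic h-deletion): /h/ occurs between vowels /u/ and /o/, so it deletes. /h/ occurs between vowels /u/ and /i/, so it deletes. /zadaduhontuhidae/ → zadaduontuidae.
Rule 4 (post-nasal voicing): /t/ is a voiceless stop immediately after the nasal /n/, so it voices to [d]. /zadaduontuidae/ → zadaduonduidae.

zadaduonduidae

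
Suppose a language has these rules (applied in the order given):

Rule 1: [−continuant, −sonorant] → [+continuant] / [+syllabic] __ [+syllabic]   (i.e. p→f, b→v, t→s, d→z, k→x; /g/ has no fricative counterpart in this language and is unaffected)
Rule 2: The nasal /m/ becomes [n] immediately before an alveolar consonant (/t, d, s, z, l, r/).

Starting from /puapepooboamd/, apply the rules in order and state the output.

Rule 1 (intervocalic spirantization): /p/ is a stop between vowels /a/ and /e/, so it spirantizes to the fricative [f]. /p/ is a stop between vowels /e/ and /o/, so it spirantizes to the fricative [f]. /b/ is a stop between vowels /o/ and /o/, so it spirantizes to the fricative [v]. /puapepooboamd/ → puafefoovoamd.
Rule 2 (nasal place assimilation): /m/ precedes the alveolar consonant /d/, so it assimilates in place to [n]. /puafefoovoamd/ → puafefoovoand.

puafefoovoand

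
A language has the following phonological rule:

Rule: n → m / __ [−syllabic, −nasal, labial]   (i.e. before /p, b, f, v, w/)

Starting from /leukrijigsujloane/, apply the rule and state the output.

No segment of /leukrijigsujloane/ meets the structural description of the rule, so the form surfaces unchanged.

leukrijigsujloane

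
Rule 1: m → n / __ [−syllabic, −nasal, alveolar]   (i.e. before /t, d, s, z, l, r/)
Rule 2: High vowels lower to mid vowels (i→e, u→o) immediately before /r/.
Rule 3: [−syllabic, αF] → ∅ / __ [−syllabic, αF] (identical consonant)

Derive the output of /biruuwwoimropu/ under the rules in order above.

Rule 1 (nasal place assimilation): /m/ precedes the alveolar consonant /r/, so it assimilates in place to [n]. /biruuwwoimropu/ → biruuwwoinropu.
Rule 2 (pre-rhotic lowering): /i/ is a high vowel immediately before /r/, so it lowers to [e]. /biruuwwoinropu/ → beruuwwoinropu.
Rule 3 (degemination): /ww/ is a geminate; the first /w/ deletes. /beruuwwoinropu/ → beruuwoinropu.

beruuwoinropu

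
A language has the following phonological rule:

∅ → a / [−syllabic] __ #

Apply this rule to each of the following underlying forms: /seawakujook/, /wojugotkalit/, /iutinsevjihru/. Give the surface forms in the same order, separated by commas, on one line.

seawakujooka, wojugotkalita, iutinsevjihru

/seawakujook/: the form ends in the consonant /k/, so [a] is inserted word-finally. → [seawakujooka].
/wojugotkalit/: the form ends in the consonant /t/, so [a] is inserted word-finally. → [wojugotkalita].
/iutinsevjihru/: the rule's environment is not met; surfaces unchanged as [iutinsevjihru].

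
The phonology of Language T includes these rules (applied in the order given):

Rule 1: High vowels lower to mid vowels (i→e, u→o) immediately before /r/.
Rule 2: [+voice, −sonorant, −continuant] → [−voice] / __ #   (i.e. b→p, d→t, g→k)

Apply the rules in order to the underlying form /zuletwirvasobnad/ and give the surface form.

Rule 1 (pre-rhotic lowering): /i/ is a high vowel immediately before /r/, so it lowers to [e]. /zuletwirvasobnad/ → zuletwervasobnad.
Rule 2 (final devoicing): /d/ is a voiced stop in word-final position, so it devoices to [t]. /zuletwervasobnad/ → zuletwervasobnat.

zuletwervasobnat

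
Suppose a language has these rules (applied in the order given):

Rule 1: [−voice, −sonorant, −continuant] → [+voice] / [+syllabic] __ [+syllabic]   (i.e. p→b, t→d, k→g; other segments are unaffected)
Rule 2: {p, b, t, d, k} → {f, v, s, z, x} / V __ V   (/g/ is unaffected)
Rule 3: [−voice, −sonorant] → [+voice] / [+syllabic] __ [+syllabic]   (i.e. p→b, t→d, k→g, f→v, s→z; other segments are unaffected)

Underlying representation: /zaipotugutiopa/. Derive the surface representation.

zaivozuguziova

Rule 1 (intervocalic voicing): /p/ is a voiceless stop between vowels /i/ and /o/, so it voices to [b]. /t/ is a voiceless stop between vowels /o/ and /u/, so it voices to [d]. /t/ is a voiceless stop between vowels /u/ and /i/, so it voices to [d]. /p/ is a voiceless stop between vowels /o/ and /a/, so it voices to [b]. /zaipotugutiopa/ → zaibodugudioba.
Rule 2 (intervocalic spirantization): /b/ is a stop between vowels /i/ and /o/, so it spirantizes to the fricative [v]. /d/ is a stop between vowels /o/ and /u/, so it spirantizes to the fricative [z]. /d/ is a stop between vowels /u/ and /i/, so it spirantizes to the fricative [z]. /b/ is a stop between vowels /o/ and /a/, so it spirantizes to the fricative [v]. /zaibodugudioba/ → zaivozuguziova.
Rule 3 (intervocalic voicing): no segment meets the environment; /zaivozuguziova/ is unchanged.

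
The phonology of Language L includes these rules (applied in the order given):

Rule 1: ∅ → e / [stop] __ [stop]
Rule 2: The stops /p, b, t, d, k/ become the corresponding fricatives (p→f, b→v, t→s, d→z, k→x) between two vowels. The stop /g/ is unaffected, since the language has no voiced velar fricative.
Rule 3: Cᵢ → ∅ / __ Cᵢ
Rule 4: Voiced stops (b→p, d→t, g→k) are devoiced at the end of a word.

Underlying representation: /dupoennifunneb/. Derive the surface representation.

dufoenifunep

Rule 1 (stop-cluster e-epenthesis): no segment meets the environment; /dupoennifunneb/ is unchanged.
Rule 2 (intervocalic spirantization): /p/ is a stop between vowels /u/ and /o/, so it spirantizes to the fricative [f]. /dupoennifunneb/ → dufoennifunneb.
Rule 3 (degemination): /nn/ is a geminate; the first /n/ deletes. /nn/ is a geminate; the first /n/ deletes. /dufoennifunneb/ → dufoenifuneb.
Rule 4 (final devoicing): /b/ is a voiced stop in word-final position, so it devoices to [p]. /dufoenifuneb/ → dufoenifunep.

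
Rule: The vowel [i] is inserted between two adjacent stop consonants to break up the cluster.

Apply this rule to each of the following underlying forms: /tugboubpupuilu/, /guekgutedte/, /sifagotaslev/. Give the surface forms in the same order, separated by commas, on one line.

tugiboubipupuilu, guekigutedite, sifagotaslev

/tugboubpupuilu/: /g/ and /b/ form a stop–stop cluster, so [i] is inserted between them. /b/ and /p/ form a stop–stop cluster, so [i] is inserted between them. → [tugiboubipupuilu].
/guekgutedte/: /k/ and /g/ form a stop–stop cluster, so [i] is inserted between them. /d/ and /t/ form a stop–stop cluster, so [i] is inserted between them. → [guekigutedite].
/sifagotaslev/: the rule's environment is not met; surfaces unchanged as [sifagotaslev].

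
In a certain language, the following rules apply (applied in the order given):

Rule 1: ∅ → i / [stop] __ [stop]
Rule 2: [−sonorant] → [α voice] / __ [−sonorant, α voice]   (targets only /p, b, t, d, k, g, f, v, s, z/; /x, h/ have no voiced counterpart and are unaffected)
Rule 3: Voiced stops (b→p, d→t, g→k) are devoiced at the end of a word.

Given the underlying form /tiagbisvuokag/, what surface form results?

tiagibizvuokak

Rule 1 (stop-cluster i-epenthesis): /g/ and /b/ form a stop–stop cluster, so [i] is inserted between them. /tiagbisvuokag/ → tiagibisvuokag.
Rule 2 (regressive voicing assimilation): /s/ precedes the voiced obstruent /v/, so it voices to [z] by assimilation. /tiagibisvuokag/ → tiagibizvuokag.
Rule 3 (final devoicing): /g/ is a voiced stop in word-final position, so it devoices to [k]. /tiagibizvuokag/ → tiagibizvuokak.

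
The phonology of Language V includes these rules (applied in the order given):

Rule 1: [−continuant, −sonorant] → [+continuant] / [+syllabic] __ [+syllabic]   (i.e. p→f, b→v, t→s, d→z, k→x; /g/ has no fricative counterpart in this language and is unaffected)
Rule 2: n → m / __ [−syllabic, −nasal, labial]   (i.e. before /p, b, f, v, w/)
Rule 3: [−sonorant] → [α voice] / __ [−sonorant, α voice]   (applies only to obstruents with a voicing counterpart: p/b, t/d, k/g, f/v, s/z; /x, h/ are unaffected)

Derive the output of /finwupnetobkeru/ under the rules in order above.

fimwupnesopkeru

Rule 1 (intervocalic spirantization): /t/ is a stop between vowels /e/ and /o/, so it spirantizes to the fricative [s]. /finwupnetobkeru/ → finwupnesobkeru.
Rule 2 (nasal place assimilation): /n/ precedes the labial consonant /w/, so it assimilates in place to [m]. /finwupnesobkeru/ → fimwupnesobkeru.
Rule 3 (regressive voicing assimilation): /b/ precedes the voiceless obstruent /k/, so it devoices to [p] by assimilation. /fimwupnesobkeru/ → fimwupnesopkeru.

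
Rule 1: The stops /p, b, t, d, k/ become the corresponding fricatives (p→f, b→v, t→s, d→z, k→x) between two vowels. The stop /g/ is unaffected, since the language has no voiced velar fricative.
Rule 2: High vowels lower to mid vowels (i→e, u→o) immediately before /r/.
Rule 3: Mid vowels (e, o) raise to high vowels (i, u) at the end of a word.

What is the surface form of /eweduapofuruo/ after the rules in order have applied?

Rule 1 (intervocalic spirantization): /d/ is a stop between vowels /e/ and /u/, so it spirantizes to the fricative [z]. /p/ is a stop between vowels /a/ and /o/, so it spirantizes to the fricative [f]. /eweduapofuruo/ → ewezuafofuruo.
Rule 2 (pre-rhotic lowering): /u/ is a high vowel immediately before /r/, so it lowers to [o]. /ewezuafofuruo/ → ewezuafoforuo.
Rule 3 (final vowel raising): /o/ is a mid vowel in word-final position, so it raises to [u]. /ewezuafoforuo/ → ewezuafoforuu.

ewezuafoforuu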